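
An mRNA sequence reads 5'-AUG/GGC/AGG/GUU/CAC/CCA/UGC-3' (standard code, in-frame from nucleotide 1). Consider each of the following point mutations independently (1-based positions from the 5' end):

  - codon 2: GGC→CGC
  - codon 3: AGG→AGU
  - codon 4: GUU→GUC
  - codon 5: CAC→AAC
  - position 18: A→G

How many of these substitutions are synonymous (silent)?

2

Codon 2: GGC (Gly) → CGC (Arg) — missense.
Codon 3: AGG (Arg) → AGU (Ser) — missense.
Codon 4: GUU (Val) → GUC (Val) — synonymous.
Codon 5: CAC (His) → AAC (Asn) — missense.
Codon 6: CCA (Pro) → CCG (Pro) — synonymous.
Synonymous: 2 of 5.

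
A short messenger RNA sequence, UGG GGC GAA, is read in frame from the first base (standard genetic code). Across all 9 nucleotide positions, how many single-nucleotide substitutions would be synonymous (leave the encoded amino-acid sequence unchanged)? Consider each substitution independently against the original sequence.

4

Codon 1 (UGG, Trp): 0 synonymous substitutions.
Codon 2 (GGC, Gly): 3 synonymous substitutions.
Codon 3 (GAA, Glu): 1 synonymous substitution.
Total: 0 + 3 + 1 = 4.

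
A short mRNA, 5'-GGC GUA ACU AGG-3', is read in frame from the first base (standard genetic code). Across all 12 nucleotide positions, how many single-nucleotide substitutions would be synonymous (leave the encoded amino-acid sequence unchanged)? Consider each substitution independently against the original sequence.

11

Codon 1 (GGC, Gly): 3 synonymous substitutions.
Codon 2 (GUA, Val): 3 synonymous substitutions.
Codon 3 (ACU, Thr): 3 synonymous substitutions.
Codon 4 (AGG, Arg): 2 synonymous substitutions.
Total: 3 + 3 + 3 + 2 = 11.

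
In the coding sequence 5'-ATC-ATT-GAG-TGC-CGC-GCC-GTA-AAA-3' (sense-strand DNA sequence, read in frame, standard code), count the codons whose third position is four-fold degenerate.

3

Codon 1 ATC (Ile): third position 3-fold.
Codon 2 ATT (Ile): third position 3-fold.
Codon 3 GAG (Glu): third position 2-fold.
Codon 4 TGC (Cys): third position 2-fold.
Codon 5 CGC (Arg): third position 4-fold.
Codon 6 GCC (Ala): third position 4-fold.
Codon 7 GTA (Val): third position 4-fold.
Codon 8 AAA (Lys): third position 2-fold.
Four-fold degenerate third positions: 3.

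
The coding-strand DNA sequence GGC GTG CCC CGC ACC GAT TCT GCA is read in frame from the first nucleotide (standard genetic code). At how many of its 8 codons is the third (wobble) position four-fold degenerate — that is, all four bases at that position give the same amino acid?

7

Codon 1 GGC (Gly): third position 4-fold.
Codon 2 GTG (Val): third position 4-fold.
Codon 3 CCC (Pro): third position 4-fold.
Codon 4 CGC (Arg): third position 4-fold.
Codon 5 ACC (Thr): third position 4-fold.
Codon 6 GAT (Asp): third position 2-fold.
Codon 7 TCT (Ser): third position 4-fold.
Codon 8 GCA (Ala): third position 4-fold.
Four-fold degenerate third positions: 7.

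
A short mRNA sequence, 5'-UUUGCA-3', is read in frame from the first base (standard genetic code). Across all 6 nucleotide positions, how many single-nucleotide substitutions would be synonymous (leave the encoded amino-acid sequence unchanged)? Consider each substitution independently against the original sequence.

4

Codon 1 (UUU, Phe): 1 synonymous substitution.
Codon 2 (GCA, Ala): 3 synonymous substitutions.
Total: 1 + 3 = 4.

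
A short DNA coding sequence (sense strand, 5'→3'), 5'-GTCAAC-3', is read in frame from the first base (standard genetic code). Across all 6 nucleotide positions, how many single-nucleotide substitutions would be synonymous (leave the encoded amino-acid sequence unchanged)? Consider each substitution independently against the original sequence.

Codon 1 (GTC, Val): 3 synonymous substitutions.
Codon 2 (AAC, Asn): 1 synonymous substitution.
Total: 3 + 1 = 4.

4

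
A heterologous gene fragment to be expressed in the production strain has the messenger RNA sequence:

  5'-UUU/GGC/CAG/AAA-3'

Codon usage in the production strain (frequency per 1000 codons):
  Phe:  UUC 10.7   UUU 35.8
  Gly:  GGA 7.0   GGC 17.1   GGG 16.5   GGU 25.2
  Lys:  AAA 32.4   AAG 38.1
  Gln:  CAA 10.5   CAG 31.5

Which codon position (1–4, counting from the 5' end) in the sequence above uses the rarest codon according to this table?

2

Codon 1 UUU (Phe): 35.8 per 1000.
Codon 2 GGC (Gly): 17.1 per 1000.
Codon 3 CAG (Gln): 31.5 per 1000.
Codon 4 AAA (Lys): 32.4 per 1000.
Lowest frequency is 17.1 at codon 2.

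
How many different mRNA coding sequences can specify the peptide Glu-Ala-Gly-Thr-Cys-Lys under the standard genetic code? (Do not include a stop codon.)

512

Glu: 2 codons.
Ala: 4 codons.
Gly: 4 codons.
Thr: 4 codons.
Cys: 2 codons.
Lys: 2 codons.
2 × 4 × 4 × 4 × 2 × 2 = 512.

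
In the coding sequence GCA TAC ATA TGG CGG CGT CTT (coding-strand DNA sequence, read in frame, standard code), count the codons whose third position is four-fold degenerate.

Codon 1 GCA (Ala): third position 4-fold.
Codon 2 TAC (Tyr): third position 2-fold.
Codon 3 ATA (Ile): third position 3-fold.
Codon 4 TGG (Trp): third position 1-fold.
Codon 5 CGG (Arg): third position 4-fold.
Codon 6 CGT (Arg): third position 4-fold.
Codon 7 CTT (Leu): third position 4-fold.
Four-fold degenerate third positions: 4.

4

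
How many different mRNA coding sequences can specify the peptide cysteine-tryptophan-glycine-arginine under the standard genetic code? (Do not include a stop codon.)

48

Cys: 2 codons.
Trp: 1 codon.
Gly: 4 codons.
Arg: 6 codons.
2 × 1 × 4 × 6 = 48.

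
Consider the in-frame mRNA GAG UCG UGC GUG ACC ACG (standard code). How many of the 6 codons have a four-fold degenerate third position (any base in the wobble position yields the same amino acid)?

4

Codon 1 GAG (Glu): third position 2-fold.
Codon 2 UCG (Ser): third position 4-fold.
Codon 3 UGC (Cys): third position 2-fold.
Codon 4 GUG (Val): third position 4-fold.
Codon 5 ACC (Thr): third position 4-fold.
Codon 6 ACG (Thr): third position 4-fold.
Four-fold degenerate third positions: 4.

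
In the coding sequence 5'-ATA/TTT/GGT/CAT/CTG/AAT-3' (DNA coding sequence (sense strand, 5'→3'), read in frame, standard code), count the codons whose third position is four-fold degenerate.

Codon 1 ATA (Ile): third position 3-fold.
Codon 2 TTT (Phe): third position 2-fold.
Codon 3 GGT (Gly): third position 4-fold.
Codon 4 CAT (His): third position 2-fold.
Codon 5 CTG (Leu): third position 4-fold.
Codon 6 AAT (Asn): third position 2-fold.
Four-fold degenerate third positions: 2.

2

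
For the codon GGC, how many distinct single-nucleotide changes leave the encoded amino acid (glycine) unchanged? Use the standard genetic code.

3

Position 1: none → 0 synonymous.
Position 2: none → 0 synonymous.
Position 3: GGU, GGA, GGG → 3 synonymous.
Total: 0 + 0 + 3 = 3.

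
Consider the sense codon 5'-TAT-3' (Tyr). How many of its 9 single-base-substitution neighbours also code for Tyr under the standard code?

1

Position 1: none → 0 synonymous.
Position 2: none → 0 synonymous.
Position 3: TAC → 1 synonymous.
Total: 0 + 0 + 1 = 1.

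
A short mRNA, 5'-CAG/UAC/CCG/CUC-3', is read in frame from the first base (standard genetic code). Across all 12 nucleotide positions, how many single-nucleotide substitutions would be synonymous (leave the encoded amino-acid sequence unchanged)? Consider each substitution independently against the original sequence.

8

Codon 1 (CAG, Gln): 1 synonymous substitution.
Codon 2 (UAC, Tyr): 1 synonymous substitution.
Codon 3 (CCG, Pro): 3 synonymous substitutions.
Codon 4 (CUC, Leu): 3 synonymous substitutions.
Total: 1 + 1 + 3 + 3 = 8.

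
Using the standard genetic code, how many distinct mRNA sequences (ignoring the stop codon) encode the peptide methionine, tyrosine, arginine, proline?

48

Met: 1 codon.
Tyr: 2 codons.
Arg: 6 codons.
Pro: 4 codons.
1 × 2 × 6 × 4 = 48.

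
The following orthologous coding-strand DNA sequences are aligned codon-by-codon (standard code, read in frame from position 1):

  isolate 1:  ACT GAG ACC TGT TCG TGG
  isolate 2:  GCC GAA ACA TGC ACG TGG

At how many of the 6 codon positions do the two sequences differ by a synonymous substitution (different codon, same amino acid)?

Codon 1: ACT Thr / GCC Ala — nonsynonymous.
Codon 2: GAG Glu / GAA Glu — synonymous.
Codon 3: ACC Thr / ACA Thr — synonymous.
Codon 4: TGT Cys / TGC Cys — synonymous.
Codon 5: TCG Ser / ACG Thr — nonsynonymous.
Codon 6: TGG Trp / TGG Trp — identical.
Synonymous differences: 3.

3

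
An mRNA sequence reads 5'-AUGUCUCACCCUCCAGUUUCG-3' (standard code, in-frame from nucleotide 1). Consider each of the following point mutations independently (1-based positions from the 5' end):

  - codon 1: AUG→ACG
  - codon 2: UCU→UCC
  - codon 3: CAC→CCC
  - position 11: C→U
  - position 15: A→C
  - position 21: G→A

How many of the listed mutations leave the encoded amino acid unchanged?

3

Codon 1: AUG (Met) → ACG (Thr) — missense.
Codon 2: UCU (Ser) → UCC (Ser) — synonymous.
Codon 3: CAC (His) → CCC (Pro) — missense.
Codon 4: CCU (Pro) → CUU (Leu) — missense.
Codon 5: CCA (Pro) → CCC (Pro) — synonymous.
Codon 7: UCG (Ser) → UCA (Ser) — synonymous.
Synonymous: 3 of 6.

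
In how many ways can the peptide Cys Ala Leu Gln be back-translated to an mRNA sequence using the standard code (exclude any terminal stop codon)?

96

Cys: 2 codons.
Ala: 4 codons.
Leu: 6 codons.
Gln: 2 codons.
2 × 4 × 6 × 2 = 96.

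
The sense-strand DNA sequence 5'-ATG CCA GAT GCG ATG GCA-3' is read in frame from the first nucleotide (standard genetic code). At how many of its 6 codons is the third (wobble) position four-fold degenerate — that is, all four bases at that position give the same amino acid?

Codon 1 ATG (Met): third position 1-fold.
Codon 2 CCA (Pro): third position 4-fold.
Codon 3 GAT (Asp): third position 2-fold.
Codon 4 GCG (Ala): third position 4-fold.
Codon 5 ATG (Met): third position 1-fold.
Codon 6 GCA (Ala): third position 4-fold.
Four-fold degenerate third positions: 3.

3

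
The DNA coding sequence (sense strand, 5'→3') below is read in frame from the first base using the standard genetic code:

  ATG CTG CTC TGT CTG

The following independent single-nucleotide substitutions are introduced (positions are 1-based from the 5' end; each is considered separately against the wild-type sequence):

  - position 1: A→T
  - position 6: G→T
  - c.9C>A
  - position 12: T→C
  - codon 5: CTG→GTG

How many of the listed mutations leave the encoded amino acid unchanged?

3

Codon 1: ATG (Met) → TTG (Leu) — missense.
Codon 2: CTG (Leu) → CTT (Leu) — synonymous.
Codon 3: CTC (Leu) → CTA (Leu) — synonymous.
Codon 4: TGT (Cys) → TGC (Cys) — synonymous.
Codon 5: CTG (Leu) → GTG (Val) — missense.
Synonymous: 3 of 5.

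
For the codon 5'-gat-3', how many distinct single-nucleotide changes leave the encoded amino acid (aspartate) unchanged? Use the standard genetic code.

Position 1: none → 0 synonymous.
Position 2: none → 0 synonymous.
Position 3: GAC → 1 synonymous.
Total: 0 + 0 + 1 = 1.

1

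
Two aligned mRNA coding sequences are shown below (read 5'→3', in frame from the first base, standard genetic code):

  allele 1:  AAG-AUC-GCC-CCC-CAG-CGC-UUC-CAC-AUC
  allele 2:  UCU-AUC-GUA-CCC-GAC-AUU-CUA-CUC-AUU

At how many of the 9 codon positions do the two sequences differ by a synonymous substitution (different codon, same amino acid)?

Codon 1: AAG Lys / UCU Ser — nonsynonymous.
Codon 2: AUC Ile / AUC Ile — identical.
Codon 3: GCC Ala / GUA Val — nonsynonymous.
Codon 4: CCC Pro / CCC Pro — identical.
Codon 5: CAG Gln / GAC Asp — nonsynonymous.
Codon 6: CGC Arg / AUU Ile — nonsynonymous.
Codon 7: UUC Phe / CUA Leu — nonsynonymous.
Codon 8: CAC His / CUC Leu — nonsynonymous.
Codon 9: AUC Ile / AUU Ile — synonymous.
Synonymous differences: 1.

1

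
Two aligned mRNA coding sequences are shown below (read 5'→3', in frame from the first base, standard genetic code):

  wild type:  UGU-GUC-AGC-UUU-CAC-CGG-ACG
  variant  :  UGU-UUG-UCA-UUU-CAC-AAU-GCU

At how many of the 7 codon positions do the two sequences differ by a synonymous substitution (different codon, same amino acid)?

1

Codon 1: UGU Cys / UGU Cys — identical.
Codon 2: GUC Val / UUG Leu — nonsynonymous.
Codon 3: AGC Ser / UCA Ser — synonymous.
Codon 4: UUU Phe / UUU Phe — identical.
Codon 5: CAC His / CAC His — identical.
Codon 6: CGG Arg / AAU Asn — nonsynonymous.
Codon 7: ACG Thr / GCU Ala — nonsynonymous.
Synonymous differences: 1.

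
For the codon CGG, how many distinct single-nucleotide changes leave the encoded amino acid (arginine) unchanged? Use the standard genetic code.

Position 1: AGG → 1 synonymous.
Position 2: none → 0 synonymous.
Position 3: CGT, CGC, CGA → 3 synonymous.
Total: 1 + 0 + 3 = 4.

4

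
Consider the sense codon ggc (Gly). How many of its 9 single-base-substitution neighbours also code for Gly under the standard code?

Position 1: none → 0 synonymous.
Position 2: none → 0 synonymous.
Position 3: GGU, GGA, GGG → 3 synonymous.
Total: 0 + 0 + 3 = 3.

3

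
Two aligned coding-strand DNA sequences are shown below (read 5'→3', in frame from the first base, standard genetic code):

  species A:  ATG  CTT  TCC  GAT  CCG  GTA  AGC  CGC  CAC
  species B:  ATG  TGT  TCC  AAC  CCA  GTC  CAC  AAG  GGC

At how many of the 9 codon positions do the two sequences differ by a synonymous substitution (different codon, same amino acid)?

Codon 1: ATG Met / ATG Met — identical.
Codon 2: CTT Leu / TGT Cys — nonsynonymous.
Codon 3: TCC Ser / TCC Ser — identical.
Codon 4: GAT Asp / AAC Asn — nonsynonymous.
Codon 5: CCG Pro / CCA Pro — synonymous.
Codon 6: GTA Val / GTC Val — synonymous.
Codon 7: AGC Ser / CAC His — nonsynonymous.
Codon 8: CGC Arg / AAG Lys — nonsynonymous.
Codon 9: CAC His / GGC Gly — nonsynonymous.
Synonymous differences: 2.

2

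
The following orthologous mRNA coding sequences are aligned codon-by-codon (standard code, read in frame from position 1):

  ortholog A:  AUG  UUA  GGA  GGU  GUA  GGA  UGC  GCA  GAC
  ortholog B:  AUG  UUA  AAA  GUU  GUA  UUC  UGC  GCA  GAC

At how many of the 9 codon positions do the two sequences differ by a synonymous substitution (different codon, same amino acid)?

Codon 1: AUG Met / AUG Met — identical.
Codon 2: UUA Leu / UUA Leu — identical.
Codon 3: GGA Gly / AAA Lys — nonsynonymous.
Codon 4: GGU Gly / GUU Val — nonsynonymous.
Codon 5: GUA Val / GUA Val — identical.
Codon 6: GGA Gly / UUC Phe — nonsynonymous.
Codon 7: UGC Cys / UGC Cys — identical.
Codon 8: GCA Ala / GCA Ala — identical.
Codon 9: GAC Asp / GAC Asp — identical.
Synonymous differences: 0.

0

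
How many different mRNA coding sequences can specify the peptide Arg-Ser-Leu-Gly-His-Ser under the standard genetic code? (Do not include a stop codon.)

Arg: 6 codons.
Ser: 6 codons.
Leu: 6 codons.
Gly: 4 codons.
His: 2 codons.
Ser: 6 codons.
6 × 6 × 6 × 4 × 2 × 6 = 10368.

10368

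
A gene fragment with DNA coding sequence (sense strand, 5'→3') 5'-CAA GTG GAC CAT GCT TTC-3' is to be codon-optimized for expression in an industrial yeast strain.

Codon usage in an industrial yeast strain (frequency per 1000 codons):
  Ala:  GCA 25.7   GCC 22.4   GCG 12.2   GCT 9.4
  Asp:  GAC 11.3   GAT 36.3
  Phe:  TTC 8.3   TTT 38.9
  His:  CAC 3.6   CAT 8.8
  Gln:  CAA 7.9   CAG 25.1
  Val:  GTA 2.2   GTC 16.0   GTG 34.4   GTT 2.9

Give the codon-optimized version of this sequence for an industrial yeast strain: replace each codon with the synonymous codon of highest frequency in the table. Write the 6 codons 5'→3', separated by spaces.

CAG GTG GAT CAT GCA TTT

Codon 1 (Gln): best is CAG at 25.1.
Codon 2 (Val): best is GTG at 34.4.
Codon 3 (Asp): best is GAT at 36.3.
Codon 4 (His): best is CAT at 8.8.
Codon 5 (Ala): best is GCA at 25.7.
Codon 6 (Phe): best is TTT at 38.9.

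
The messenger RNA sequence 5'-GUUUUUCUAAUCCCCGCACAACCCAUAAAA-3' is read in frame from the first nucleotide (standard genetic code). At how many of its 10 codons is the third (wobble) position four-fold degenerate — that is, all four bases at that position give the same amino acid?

Codon 1 GUU (Val): third position 4-fold.
Codon 2 UUU (Phe): third position 2-fold.
Codon 3 CUA (Leu): third position 4-fold.
Codon 4 AUC (Ile): third position 3-fold.
Codon 5 CCC (Pro): third position 4-fold.
Codon 6 GCA (Ala): third position 4-fold.
Codon 7 CAA (Gln): third position 2-fold.
Codon 8 CCC (Pro): third position 4-fold.
Codon 9 AUA (Ile): third position 3-fold.
Codon 10 AAA (Lys): third position 2-fold.
Four-fold degenerate third positions: 5.

5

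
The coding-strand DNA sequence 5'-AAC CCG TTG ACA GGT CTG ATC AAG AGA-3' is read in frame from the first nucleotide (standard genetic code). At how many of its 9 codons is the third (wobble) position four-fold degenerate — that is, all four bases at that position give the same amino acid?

4

Codon 1 AAC (Asn): third position 2-fold.
Codon 2 CCG (Pro): third position 4-fold.
Codon 3 TTG (Leu): third position 2-fold.
Codon 4 ACA (Thr): third position 4-fold.
Codon 5 GGT (Gly): third position 4-fold.
Codon 6 CTG (Leu): third position 4-fold.
Codon 7 ATC (Ile): third position 3-fold.
Codon 8 AAG (Lys): third position 2-fold.
Codon 9 AGA (Arg): third position 2-fold.
Four-fold degenerate third positions: 4.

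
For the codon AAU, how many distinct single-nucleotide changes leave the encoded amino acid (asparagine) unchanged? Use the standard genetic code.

Position 1: none → 0 synonymous.
Position 2: none → 0 synonymous.
Position 3: AAC → 1 synonymous.
Total: 0 + 0 + 1 = 1.

1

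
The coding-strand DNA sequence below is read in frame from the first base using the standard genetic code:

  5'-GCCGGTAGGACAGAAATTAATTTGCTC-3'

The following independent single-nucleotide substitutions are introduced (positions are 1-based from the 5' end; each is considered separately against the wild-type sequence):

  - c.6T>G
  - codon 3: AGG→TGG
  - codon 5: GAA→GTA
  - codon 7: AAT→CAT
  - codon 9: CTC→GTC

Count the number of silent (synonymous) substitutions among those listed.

1

Codon 2: GGT (Gly) → GGG (Gly) — synonymous.
Codon 3: AGG (Arg) → TGG (Trp) — missense.
Codon 5: GAA (Glu) → GTA (Val) — missense.
Codon 7: AAT (Asn) → CAT (His) — missense.
Codon 9: CTC (Leu) → GTC (Val) — missense.
Synonymous: 1 of 5.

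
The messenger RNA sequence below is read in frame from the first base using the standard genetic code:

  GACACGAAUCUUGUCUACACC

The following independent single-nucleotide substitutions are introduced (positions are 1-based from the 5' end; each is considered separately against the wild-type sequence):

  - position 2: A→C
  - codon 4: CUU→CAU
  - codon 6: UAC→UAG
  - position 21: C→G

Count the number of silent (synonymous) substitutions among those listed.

1

Codon 1: GAC (Asp) → GCC (Ala) — missense.
Codon 4: CUU (Leu) → CAU (His) — missense.
Codon 6: UAC (Tyr) → UAG (Stop) — nonsense.
Codon 7: ACC (Thr) → ACG (Thr) — synonymous.
Synonymous: 1 of 4.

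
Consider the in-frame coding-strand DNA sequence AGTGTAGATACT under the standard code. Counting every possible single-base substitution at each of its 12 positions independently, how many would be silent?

Codon 1 (AGT, Ser): 1 synonymous substitution.
Codon 2 (GTA, Val): 3 synonymous substitutions.
Codon 3 (GAT, Asp): 1 synonymous substitution.
Codon 4 (ACT, Thr): 3 synonymous substitutions.
Total: 1 + 3 + 1 + 3 = 8.

8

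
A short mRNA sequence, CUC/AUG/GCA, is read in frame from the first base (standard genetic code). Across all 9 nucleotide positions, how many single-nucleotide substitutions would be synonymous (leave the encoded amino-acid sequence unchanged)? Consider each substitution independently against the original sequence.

Codon 1 (CUC, Leu): 3 synonymous substitutions.
Codon 2 (AUG, Met): 0 synonymous substitutions.
Codon 3 (GCA, Ala): 3 synonymous substitutions.
Total: 3 + 0 + 3 = 6.

6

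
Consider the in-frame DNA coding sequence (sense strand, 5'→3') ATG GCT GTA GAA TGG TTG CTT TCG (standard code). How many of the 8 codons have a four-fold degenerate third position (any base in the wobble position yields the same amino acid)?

4

Codon 1 ATG (Met): third position 1-fold.
Codon 2 GCT (Ala): third position 4-fold.
Codon 3 GTA (Val): third position 4-fold.
Codon 4 GAA (Glu): third position 2-fold.
Codon 5 TGG (Trp): third position 1-fold.
Codon 6 TTG (Leu): third position 2-fold.
Codon 7 CTT (Leu): third position 4-fold.
Codon 8 TCG (Ser): third position 4-fold.
Four-fold degenerate third positions: 4.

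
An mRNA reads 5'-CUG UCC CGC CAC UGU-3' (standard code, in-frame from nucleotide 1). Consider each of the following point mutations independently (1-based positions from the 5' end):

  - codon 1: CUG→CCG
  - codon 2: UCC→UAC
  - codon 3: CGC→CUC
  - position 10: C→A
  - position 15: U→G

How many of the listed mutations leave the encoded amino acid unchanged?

0

Codon 1: CUG (Leu) → CCG (Pro) — missense.
Codon 2: UCC (Ser) → UAC (Tyr) — missense.
Codon 3: CGC (Arg) → CUC (Leu) — missense.
Codon 4: CAC (His) → AAC (Asn) — missense.
Codon 5: UGU (Cys) → UGG (Trp) — missense.
Synonymous: 0 of 5.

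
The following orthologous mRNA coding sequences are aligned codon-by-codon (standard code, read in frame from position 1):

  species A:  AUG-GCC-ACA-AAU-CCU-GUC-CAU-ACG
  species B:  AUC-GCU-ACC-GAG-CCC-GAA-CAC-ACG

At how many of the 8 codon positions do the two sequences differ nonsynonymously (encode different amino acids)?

Codon 1: AUG Met / AUC Ile — nonsynonymous.
Codon 2: GCC Ala / GCU Ala — synonymous.
Codon 3: ACA Thr / ACC Thr — synonymous.
Codon 4: AAU Asn / GAG Glu — nonsynonymous.
Codon 5: CCU Pro / CCC Pro — synonymous.
Codon 6: GUC Val / GAA Glu — nonsynonymous.
Codon 7: CAU His / CAC His — synonymous.
Codon 8: ACG Thr / ACG Thr — identical.
Nonsynonymous differences: 3.

3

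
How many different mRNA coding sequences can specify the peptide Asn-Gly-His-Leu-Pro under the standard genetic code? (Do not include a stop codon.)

384

Asn: 2 codons.
Gly: 4 codons.
His: 2 codons.
Leu: 6 codons.
Pro: 4 codons.
2 × 4 × 2 × 6 × 4 = 384.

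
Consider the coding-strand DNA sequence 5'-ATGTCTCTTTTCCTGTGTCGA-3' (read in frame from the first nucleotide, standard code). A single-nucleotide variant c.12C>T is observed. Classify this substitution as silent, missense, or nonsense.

Position 12 falls in codon 4: TTC → Phe.
After the substitution the codon is TTT → Phe.
Both encode Phe, so the change is synonymous.

silent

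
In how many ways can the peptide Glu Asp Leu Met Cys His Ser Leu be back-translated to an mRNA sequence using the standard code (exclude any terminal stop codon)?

Glu: 2 codons.
Asp: 2 codons.
Leu: 6 codons.
Met: 1 codon.
Cys: 2 codons.
His: 2 codons.
Ser: 6 codons.
Leu: 6 codons.
2 × 2 × 6 × 1 × 2 × 2 × 6 × 6 = 3456.

3456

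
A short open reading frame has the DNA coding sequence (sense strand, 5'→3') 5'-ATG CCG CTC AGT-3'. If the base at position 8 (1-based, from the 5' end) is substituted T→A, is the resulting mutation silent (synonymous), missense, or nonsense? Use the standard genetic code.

missense

Position 8 falls in codon 3: CTC → Leu.
After the substitution the codon is CAC → His.
Leu ≠ His, so this is a missense mutation.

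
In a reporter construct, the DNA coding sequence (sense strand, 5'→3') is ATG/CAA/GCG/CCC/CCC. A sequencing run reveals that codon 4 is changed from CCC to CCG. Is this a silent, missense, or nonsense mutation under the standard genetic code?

silent

Position 12 falls in codon 4: CCC → Pro.
After the substitution the codon is CCG → Pro.
Both encode Pro, so the change is synonymous.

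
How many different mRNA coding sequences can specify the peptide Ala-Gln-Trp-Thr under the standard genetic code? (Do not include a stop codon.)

Ala: 4 codons.
Gln: 2 codons.
Trp: 1 codon.
Thr: 4 codons.
4 × 2 × 1 × 4 = 32.

32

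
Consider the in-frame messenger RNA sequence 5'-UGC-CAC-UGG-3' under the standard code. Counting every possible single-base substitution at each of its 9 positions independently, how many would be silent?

Codon 1 (UGC, Cys): 1 synonymous substitution.
Codon 2 (CAC, His): 1 synonymous substitution.
Codon 3 (UGG, Trp): 0 synonymous substitutions.
Total: 1 + 1 + 0 = 2.

2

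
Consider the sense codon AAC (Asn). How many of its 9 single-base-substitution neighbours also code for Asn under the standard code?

Position 1: none → 0 synonymous.
Position 2: none → 0 synonymous.
Position 3: AAU → 1 synonymous.
Total: 0 + 0 + 1 = 1.

1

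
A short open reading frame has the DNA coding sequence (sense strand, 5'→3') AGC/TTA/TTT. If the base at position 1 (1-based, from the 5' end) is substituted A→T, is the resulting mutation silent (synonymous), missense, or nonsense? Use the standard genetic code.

missense

Position 1 falls in codon 1: AGC → Ser.
After the substitution the codon is TGC → Cys.
Ser ≠ Cys, so this is a missense mutation.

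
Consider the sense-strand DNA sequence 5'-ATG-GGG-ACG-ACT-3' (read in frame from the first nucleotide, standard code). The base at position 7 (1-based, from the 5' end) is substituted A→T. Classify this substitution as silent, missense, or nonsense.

missense

Position 7 falls in codon 3: ACG → Thr.
After the substitution the codon is TCG → Ser.
Thr ≠ Ser, so this is a missense mutation.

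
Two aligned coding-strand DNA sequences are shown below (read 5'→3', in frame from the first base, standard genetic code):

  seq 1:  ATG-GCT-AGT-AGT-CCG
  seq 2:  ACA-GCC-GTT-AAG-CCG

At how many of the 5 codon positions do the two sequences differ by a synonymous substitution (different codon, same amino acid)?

1

Codon 1: ATG Met / ACA Thr — nonsynonymous.
Codon 2: GCT Ala / GCC Ala — synonymous.
Codon 3: AGT Ser / GTT Val — nonsynonymous.
Codon 4: AGT Ser / AAG Lys — nonsynonymous.
Codon 5: CCG Pro / CCG Pro — identical.
Synonymous differences: 1.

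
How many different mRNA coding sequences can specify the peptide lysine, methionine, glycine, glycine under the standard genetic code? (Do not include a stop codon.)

32

Lys: 2 codons.
Met: 1 codon.
Gly: 4 codons.
Gly: 4 codons.
2 × 1 × 4 × 4 = 32.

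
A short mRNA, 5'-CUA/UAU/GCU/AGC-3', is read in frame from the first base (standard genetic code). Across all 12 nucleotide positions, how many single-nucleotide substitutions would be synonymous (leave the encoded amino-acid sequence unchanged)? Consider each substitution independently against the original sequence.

9

Codon 1 (CUA, Leu): 4 synonymous substitutions.
Codon 2 (UAU, Tyr): 1 synonymous substitution.
Codon 3 (GCU, Ala): 3 synonymous substitutions.
Codon 4 (AGC, Ser): 1 synonymous substitution.
Total: 4 + 1 + 3 + 1 = 9.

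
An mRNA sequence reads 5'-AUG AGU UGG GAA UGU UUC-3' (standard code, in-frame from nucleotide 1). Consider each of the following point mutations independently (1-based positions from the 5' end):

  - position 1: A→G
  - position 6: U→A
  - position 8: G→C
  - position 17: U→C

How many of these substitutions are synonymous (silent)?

0

Codon 1: AUG (Met) → GUG (Val) — missense.
Codon 2: AGU (Ser) → AGA (Arg) — missense.
Codon 3: UGG (Trp) → UCG (Ser) — missense.
Codon 6: UUC (Phe) → UCC (Ser) — missense.
Synonymous: 0 of 4.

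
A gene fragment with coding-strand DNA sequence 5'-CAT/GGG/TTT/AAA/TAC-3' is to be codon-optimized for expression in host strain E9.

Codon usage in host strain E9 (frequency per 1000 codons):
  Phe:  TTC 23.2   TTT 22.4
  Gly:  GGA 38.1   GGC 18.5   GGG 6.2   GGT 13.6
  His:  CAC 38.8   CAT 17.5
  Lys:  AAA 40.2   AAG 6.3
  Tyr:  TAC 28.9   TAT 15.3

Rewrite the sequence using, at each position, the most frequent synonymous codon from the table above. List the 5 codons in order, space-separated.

Codon 1 (His): best is CAC at 38.8.
Codon 2 (Gly): best is GGA at 38.1.
Codon 3 (Phe): best is TTC at 23.2.
Codon 4 (Lys): best is AAA at 40.2.
Codon 5 (Tyr): best is TAC at 28.9.

CAC GGA TTC AAA TAC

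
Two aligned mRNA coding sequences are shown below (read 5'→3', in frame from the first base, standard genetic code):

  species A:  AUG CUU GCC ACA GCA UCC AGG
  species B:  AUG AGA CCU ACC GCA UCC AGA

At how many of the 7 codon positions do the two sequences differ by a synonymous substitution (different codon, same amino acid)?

Codon 1: AUG Met / AUG Met — identical.
Codon 2: CUU Leu / AGA Arg — nonsynonymous.
Codon 3: GCC Ala / CCU Pro — nonsynonymous.
Codon 4: ACA Thr / ACC Thr — synonymous.
Codon 5: GCA Ala / GCA Ala — identical.
Codon 6: UCC Ser / UCC Ser — identical.
Codon 7: AGG Arg / AGA Arg — synonymous.
Synonymous differences: 2.

2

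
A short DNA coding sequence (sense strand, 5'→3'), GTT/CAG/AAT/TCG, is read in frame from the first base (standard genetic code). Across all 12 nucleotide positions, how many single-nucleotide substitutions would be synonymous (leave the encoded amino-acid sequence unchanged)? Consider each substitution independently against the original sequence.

Codon 1 (GTT, Val): 3 synonymous substitutions.
Codon 2 (CAG, Gln): 1 synonymous substitution.
Codon 3 (AAT, Asn): 1 synonymous substitution.
Codon 4 (TCG, Ser): 3 synonymous substitutions.
Total: 3 + 1 + 1 + 3 = 8.

8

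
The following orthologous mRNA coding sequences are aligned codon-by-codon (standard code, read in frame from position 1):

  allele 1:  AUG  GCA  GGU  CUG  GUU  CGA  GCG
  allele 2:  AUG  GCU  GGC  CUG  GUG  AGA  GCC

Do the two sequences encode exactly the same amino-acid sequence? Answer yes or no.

Codon 1: AUG Met / AUG Met — identical.
Codon 2: GCA Ala / GCU Ala — synonymous.
Codon 3: GGU Gly / GGC Gly — synonymous.
Codon 4: CUG Leu / CUG Leu — identical.
Codon 5: GUU Val / GUG Val — synonymous.
Codon 6: CGA Arg / AGA Arg — synonymous.
Codon 7: GCG Ala / GCC Ala — synonymous.
Nonsynonymous differences: 0 → same protein.

yes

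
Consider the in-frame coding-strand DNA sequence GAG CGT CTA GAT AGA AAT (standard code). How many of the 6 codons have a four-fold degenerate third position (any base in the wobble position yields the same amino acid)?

2

Codon 1 GAG (Glu): third position 2-fold.
Codon 2 CGT (Arg): third position 4-fold.
Codon 3 CTA (Leu): third position 4-fold.
Codon 4 GAT (Asp): third position 2-fold.
Codon 5 AGA (Arg): third position 2-fold.
Codon 6 AAT (Asn): third position 2-fold.
Four-fold degenerate third positions: 2.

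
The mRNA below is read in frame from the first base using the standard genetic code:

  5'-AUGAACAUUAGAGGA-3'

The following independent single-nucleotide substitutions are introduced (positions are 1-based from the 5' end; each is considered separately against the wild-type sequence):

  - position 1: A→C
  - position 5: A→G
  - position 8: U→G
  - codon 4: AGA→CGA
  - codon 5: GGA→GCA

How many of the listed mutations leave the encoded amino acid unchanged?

1

Codon 1: AUG (Met) → CUG (Leu) — missense.
Codon 2: AAC (Asn) → AGC (Ser) — missense.
Codon 3: AUU (Ile) → AGU (Ser) — missense.
Codon 4: AGA (Arg) → CGA (Arg) — synonymous.
Codon 5: GGA (Gly) → GCA (Ala) — missense.
Synonymous: 1 of 5.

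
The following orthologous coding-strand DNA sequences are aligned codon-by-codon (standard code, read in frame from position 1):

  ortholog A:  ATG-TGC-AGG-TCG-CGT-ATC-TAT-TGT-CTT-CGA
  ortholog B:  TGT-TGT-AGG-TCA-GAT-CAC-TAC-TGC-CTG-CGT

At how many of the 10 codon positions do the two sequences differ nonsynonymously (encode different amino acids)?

3

Codon 1: ATG Met / TGT Cys — nonsynonymous.
Codon 2: TGC Cys / TGT Cys — synonymous.
Codon 3: AGG Arg / AGG Arg — identical.
Codon 4: TCG Ser / TCA Ser — synonymous.
Codon 5: CGT Arg / GAT Asp — nonsynonymous.
Codon 6: ATC Ile / CAC His — nonsynonymous.
Codon 7: TAT Tyr / TAC Tyr — synonymous.
Codon 8: TGT Cys / TGC Cys — synonymous.
Codon 9: CTT Leu / CTG Leu — synonymous.
Codon 10: CGA Arg / CGT Arg — synonymous.
Nonsynonymous differences: 3.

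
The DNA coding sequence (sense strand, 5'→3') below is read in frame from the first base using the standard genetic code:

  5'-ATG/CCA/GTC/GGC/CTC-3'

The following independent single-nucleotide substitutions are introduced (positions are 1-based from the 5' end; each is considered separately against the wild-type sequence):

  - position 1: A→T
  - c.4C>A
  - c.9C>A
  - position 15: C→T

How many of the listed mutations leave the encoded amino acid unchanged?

2

Codon 1: ATG (Met) → TTG (Leu) — missense.
Codon 2: CCA (Pro) → ACA (Thr) — missense.
Codon 3: GTC (Val) → GTA (Val) — synonymous.
Codon 5: CTC (Leu) → CTT (Leu) — synonymous.
Synonymous: 2 of 4.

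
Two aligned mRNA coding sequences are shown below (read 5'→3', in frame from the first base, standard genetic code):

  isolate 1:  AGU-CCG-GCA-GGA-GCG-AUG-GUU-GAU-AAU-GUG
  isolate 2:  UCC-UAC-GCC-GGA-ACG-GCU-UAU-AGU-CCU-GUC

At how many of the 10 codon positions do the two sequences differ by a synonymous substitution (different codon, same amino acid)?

3

Codon 1: AGU Ser / UCC Ser — synonymous.
Codon 2: CCG Pro / UAC Tyr — nonsynonymous.
Codon 3: GCA Ala / GCC Ala — synonymous.
Codon 4: GGA Gly / GGA Gly — identical.
Codon 5: GCG Ala / ACG Thr — nonsynonymous.
Codon 6: AUG Met / GCU Ala — nonsynonymous.
Codon 7: GUU Val / UAU Tyr — nonsynonymous.
Codon 8: GAU Asp / AGU Ser — nonsynonymous.
Codon 9: AAU Asn / CCU Pro — nonsynonymous.
Codon 10: GUG Val / GUC Val — synonymous.
Synonymous differences: 3.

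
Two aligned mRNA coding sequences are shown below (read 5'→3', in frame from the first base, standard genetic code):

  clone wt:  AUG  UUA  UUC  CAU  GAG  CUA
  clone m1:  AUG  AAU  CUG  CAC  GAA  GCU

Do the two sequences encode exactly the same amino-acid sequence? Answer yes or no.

no

Codon 1: AUG Met / AUG Met — identical.
Codon 2: UUA Leu / AAU Asn — nonsynonymous.
Codon 3: UUC Phe / CUG Leu — nonsynonymous.
Codon 4: CAU His / CAC His — synonymous.
Codon 5: GAG Glu / GAA Glu — synonymous.
Codon 6: CUA Leu / GCU Ala — nonsynonymous.
Nonsynonymous differences: 3 → different protein.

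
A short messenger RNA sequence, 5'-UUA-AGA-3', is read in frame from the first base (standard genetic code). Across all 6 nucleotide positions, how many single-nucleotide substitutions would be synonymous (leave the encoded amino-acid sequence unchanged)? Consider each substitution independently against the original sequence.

4

Codon 1 (UUA, Leu): 2 synonymous substitutions.
Codon 2 (AGA, Arg): 2 synonymous substitutions.
Total: 2 + 2 = 4.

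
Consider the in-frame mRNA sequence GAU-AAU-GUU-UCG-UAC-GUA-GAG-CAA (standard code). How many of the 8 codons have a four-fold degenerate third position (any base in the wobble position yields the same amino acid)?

Codon 1 GAU (Asp): third position 2-fold.
Codon 2 AAU (Asn): third position 2-fold.
Codon 3 GUU (Val): third position 4-fold.
Codon 4 UCG (Ser): third position 4-fold.
Codon 5 UAC (Tyr): third position 2-fold.
Codon 6 GUA (Val): third position 4-fold.
Codon 7 GAG (Glu): third position 2-fold.
Codon 8 CAA (Gln): third position 2-fold.
Four-fold degenerate third positions: 3.

3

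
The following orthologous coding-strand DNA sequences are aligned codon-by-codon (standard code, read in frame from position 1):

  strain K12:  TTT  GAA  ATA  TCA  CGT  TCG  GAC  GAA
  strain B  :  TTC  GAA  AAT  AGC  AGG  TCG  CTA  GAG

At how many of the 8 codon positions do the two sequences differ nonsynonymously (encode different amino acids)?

Codon 1: TTT Phe / TTC Phe — synonymous.
Codon 2: GAA Glu / GAA Glu — identical.
Codon 3: ATA Ile / AAT Asn — nonsynonymous.
Codon 4: TCA Ser / AGC Ser — synonymous.
Codon 5: CGT Arg / AGG Arg — synonymous.
Codon 6: TCG Ser / TCG Ser — identical.
Codon 7: GAC Asp / CTA Leu — nonsynonymous.
Codon 8: GAA Glu / GAG Glu — synonymous.
Nonsynonymous differences: 2.

2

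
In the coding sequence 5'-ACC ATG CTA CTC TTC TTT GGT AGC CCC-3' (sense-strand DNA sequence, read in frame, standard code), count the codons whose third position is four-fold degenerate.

Codon 1 ACC (Thr): third position 4-fold.
Codon 2 ATG (Met): third position 1-fold.
Codon 3 CTA (Leu): third position 4-fold.
Codon 4 CTC (Leu): third position 4-fold.
Codon 5 TTC (Phe): third position 2-fold.
Codon 6 TTT (Phe): third position 2-fold.
Codon 7 GGT (Gly): third position 4-fold.
Codon 8 AGC (Ser): third position 2-fold.
Codon 9 CCC (Pro): third position 4-fold.
Four-fold degenerate third positions: 5.

5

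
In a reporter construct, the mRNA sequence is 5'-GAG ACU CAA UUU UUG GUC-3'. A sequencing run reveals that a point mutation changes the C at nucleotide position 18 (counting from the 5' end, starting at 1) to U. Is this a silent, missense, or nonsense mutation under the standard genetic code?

Position 18 falls in codon 6: GUC → Val.
After the substitution the codon is GUU → Val.
Both encode Val, so the change is synonymous.

silent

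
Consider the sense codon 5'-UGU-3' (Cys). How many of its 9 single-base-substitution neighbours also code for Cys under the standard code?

1

Position 1: none → 0 synonymous.
Position 2: none → 0 synonymous.
Position 3: UGC → 1 synonymous.
Total: 0 + 0 + 1 = 1.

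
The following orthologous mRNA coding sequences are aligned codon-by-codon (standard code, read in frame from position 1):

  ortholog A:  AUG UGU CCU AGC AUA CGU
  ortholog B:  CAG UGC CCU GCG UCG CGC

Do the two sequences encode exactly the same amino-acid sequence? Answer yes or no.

no

Codon 1: AUG Met / CAG Gln — nonsynonymous.
Codon 2: UGU Cys / UGC Cys — synonymous.
Codon 3: CCU Pro / CCU Pro — identical.
Codon 4: AGC Ser / GCG Ala — nonsynonymous.
Codon 5: AUA Ile / UCG Ser — nonsynonymous.
Codon 6: CGU Arg / CGC Arg — synonymous.
Nonsynonymous differences: 3 → different protein.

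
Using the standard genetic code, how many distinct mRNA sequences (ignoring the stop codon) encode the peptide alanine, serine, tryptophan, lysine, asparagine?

96

Ala: 4 codons.
Ser: 6 codons.
Trp: 1 codon.
Lys: 2 codons.
Asn: 2 codons.
4 × 6 × 1 × 2 × 2 = 96.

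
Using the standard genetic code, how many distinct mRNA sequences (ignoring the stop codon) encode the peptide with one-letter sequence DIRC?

72

Asp: 2 codons.
Ile: 3 codons.
Arg: 6 codons.
Cys: 2 codons.
2 × 3 × 6 × 2 = 72.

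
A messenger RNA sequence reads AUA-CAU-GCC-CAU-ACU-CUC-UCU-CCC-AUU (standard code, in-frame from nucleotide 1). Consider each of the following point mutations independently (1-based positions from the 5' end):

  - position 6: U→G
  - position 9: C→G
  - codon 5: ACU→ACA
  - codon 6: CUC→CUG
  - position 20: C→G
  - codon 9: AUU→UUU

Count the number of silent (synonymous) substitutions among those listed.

Codon 2: CAU (His) → CAG (Gln) — missense.
Codon 3: GCC (Ala) → GCG (Ala) — synonymous.
Codon 5: ACU (Thr) → ACA (Thr) — synonymous.
Codon 6: CUC (Leu) → CUG (Leu) — synonymous.
Codon 7: UCU (Ser) → UGU (Cys) — missense.
Codon 9: AUU (Ile) → UUU (Phe) — missense.
Synonymous: 3 of 6.

3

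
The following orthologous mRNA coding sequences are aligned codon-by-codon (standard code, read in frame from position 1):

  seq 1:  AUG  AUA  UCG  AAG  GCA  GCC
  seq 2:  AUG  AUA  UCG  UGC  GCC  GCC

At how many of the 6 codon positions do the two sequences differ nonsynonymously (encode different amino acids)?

Codon 1: AUG Met / AUG Met — identical.
Codon 2: AUA Ile / AUA Ile — identical.
Codon 3: UCG Ser / UCG Ser — identical.
Codon 4: AAG Lys / UGC Cys — nonsynonymous.
Codon 5: GCA Ala / GCC Ala — synonymous.
Codon 6: GCC Ala / GCC Ala — identical.
Nonsynonymous differences: 1.

1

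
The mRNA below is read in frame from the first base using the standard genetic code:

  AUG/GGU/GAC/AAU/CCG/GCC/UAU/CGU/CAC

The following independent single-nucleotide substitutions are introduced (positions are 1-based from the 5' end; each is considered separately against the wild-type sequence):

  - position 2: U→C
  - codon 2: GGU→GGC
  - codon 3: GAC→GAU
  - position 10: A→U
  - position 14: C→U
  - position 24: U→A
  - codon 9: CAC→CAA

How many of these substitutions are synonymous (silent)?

3

Codon 1: AUG (Met) → ACG (Thr) — missense.
Codon 2: GGU (Gly) → GGC (Gly) — synonymous.
Codon 3: GAC (Asp) → GAU (Asp) — synonymous.
Codon 4: AAU (Asn) → UAU (Tyr) — missense.
Codon 5: CCG (Pro) → CUG (Leu) — missense.
Codon 8: CGU (Arg) → CGA (Arg) — synonymous.
Codon 9: CAC (His) → CAA (Gln) — missense.
Synonymous: 3 of 7.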